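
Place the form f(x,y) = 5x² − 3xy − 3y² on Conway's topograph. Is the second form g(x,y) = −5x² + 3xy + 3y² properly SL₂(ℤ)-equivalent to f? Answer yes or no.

D₁ = 69, D₂ = 69
river cycle of f (length 4): (-3, 3, 5), (5, 7, -1), (-1, 7, 5), (5, 3, -3)
river cycle of g (length 4): (3, 3, -5), (-5, 7, 1), (1, 7, -5), (-5, 3, 3)
cycles differ ⇒ inequivalent

no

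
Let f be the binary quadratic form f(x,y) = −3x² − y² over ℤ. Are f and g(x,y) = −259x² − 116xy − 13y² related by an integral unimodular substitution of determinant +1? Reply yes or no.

D₁ = -12, D₂ = -12
f is negative-definite; reduce −f:
−f: flip: (3,0,1)→(1,0,3)
−f: reduced (well bottom): (1,0,3) with a≤c, −a<b≤a
flip sign back: reduced form of f is (-1,0,-3)
g is negative-definite; reduce −g:
−g: flip: (259,116,13)→(13,-116,259)
−g: translate: b→-12 (≡-116 mod 26), so (13,-116,259)→(13,-12,3)
−g: flip: (13,-12,3)→(3,12,13)
−g: translate: b→0 (≡12 mod 6), so (3,12,13)→(3,0,1)
−g: flip: (3,0,1)→(1,0,3)
−g: reduced (well bottom): (1,0,3) with a≤c, −a<b≤a
flip sign back: reduced form of g is (-1,0,-3)
reduced forms (-1, 0, -3) vs (-1, 0, -3) ⇒ equivalent

yes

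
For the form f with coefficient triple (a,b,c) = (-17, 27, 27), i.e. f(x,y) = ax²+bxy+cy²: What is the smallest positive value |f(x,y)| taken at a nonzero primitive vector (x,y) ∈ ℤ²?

river: ρ → (27,27,-17)
river: ρ → (-17,41,13)
river: ρ → (13,37,-23)
river: ρ → (-23,9,27)
river: ρ → (27,45,-5)
river: ρ → (-5,45,27)
river: ρ → (27,9,-23)
river: ρ → (-23,37,13)
river: ρ → (13,41,-17)
river: ρ → (-17,27,27)
closes: descent 0, river 10
min |a| on river = 5

5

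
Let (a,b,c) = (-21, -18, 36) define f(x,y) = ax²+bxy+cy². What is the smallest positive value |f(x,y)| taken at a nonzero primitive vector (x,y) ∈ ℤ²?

descent: ρ → (36,18,-21)  [lands on river]
river: ρ → (-21,24,33)
river: ρ → (33,42,-12)
river: ρ → (-12,54,9)
river: ρ → (9,54,-12)
river: ρ → (-12,42,33)
river: ρ → (33,24,-21)
river: ρ → (-21,18,36)
river: ρ → (36,54,-3)
river: ρ → (-3,54,36)
closes: descent 1, river 10
min |a| on river = 3

3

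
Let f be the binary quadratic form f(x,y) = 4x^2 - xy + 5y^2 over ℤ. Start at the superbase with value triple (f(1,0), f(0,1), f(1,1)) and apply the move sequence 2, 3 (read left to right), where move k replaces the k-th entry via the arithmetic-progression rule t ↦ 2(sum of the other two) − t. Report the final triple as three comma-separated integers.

start (4,5,8) = (f(1,0),f(0,1),f(1,1))
replace slot 2: 2·(4+8) − 5 = 19 → (4,19,8)
replace slot 3: 2·(4+19) − 8 = 38 → (4,19,38)

4,19,38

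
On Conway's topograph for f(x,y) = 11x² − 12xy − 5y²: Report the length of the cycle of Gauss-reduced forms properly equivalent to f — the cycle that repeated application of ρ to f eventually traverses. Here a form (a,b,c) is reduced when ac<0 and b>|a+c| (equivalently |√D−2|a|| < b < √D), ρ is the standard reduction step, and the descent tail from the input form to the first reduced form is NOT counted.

D = 364, ⌊√D⌋ = 19
descent: ρ → (-5,12,11)  [lands on river]
river: ρ → (11,10,-6)
river: ρ → (-6,14,7)
river: ρ → (7,14,-6)
river: ρ → (-6,10,11)
river: ρ → (11,12,-5)
river: ρ → (-5,18,2)
river: ρ → (2,18,-5)
ρ-cycle length = 8 (tail of 1 descent step not counted)

8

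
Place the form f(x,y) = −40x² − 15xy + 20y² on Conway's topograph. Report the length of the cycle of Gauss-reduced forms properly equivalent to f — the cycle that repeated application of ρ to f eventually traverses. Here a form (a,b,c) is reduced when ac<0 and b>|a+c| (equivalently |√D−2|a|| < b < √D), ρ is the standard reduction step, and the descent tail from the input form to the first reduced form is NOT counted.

D = 3425, ⌊√D⌋ = 58
descent: ρ → (20,55,-5)  [lands on river]
river: ρ → (-5,55,20)
river: ρ → (20,25,-35)
river: ρ → (-35,45,10)
river: ρ → (10,55,-10)
river: ρ → (-10,45,35)
river: ρ → (35,25,-20)
river: ρ → (-20,55,5)
river: ρ → (5,55,-20)
river: ρ → (-20,25,35)
river: ρ → (35,45,-10)
river: ρ → (-10,55,10)
river: ρ → (10,45,-35)
river: ρ → (-35,25,20)
ρ-cycle length = 14 (tail of 1 descent step not counted)

14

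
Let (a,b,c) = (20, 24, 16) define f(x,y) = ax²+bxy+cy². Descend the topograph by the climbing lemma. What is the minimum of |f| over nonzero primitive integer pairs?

translate: b→-16 (≡24 mod 40), so (20,24,16)→(20,-16,12)
flip: (20,-16,12)→(12,16,20)
translate: b→-8 (≡16 mod 24), so (12,16,20)→(12,-8,16)
reduced (well bottom): (12,-8,16) with a≤c, −a<b≤a
well minimum = a = 12

12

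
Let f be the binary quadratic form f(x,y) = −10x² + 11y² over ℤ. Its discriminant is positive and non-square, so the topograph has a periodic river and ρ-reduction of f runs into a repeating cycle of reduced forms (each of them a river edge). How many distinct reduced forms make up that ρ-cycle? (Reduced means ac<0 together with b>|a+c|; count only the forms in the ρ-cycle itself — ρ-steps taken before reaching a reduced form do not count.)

D = 440, ⌊√D⌋ = 20
descent: ρ → (11,0,-10)
descent: ρ → (-10,20,1)  [lands on river]
river: ρ → (1,20,-10)
ρ-cycle length = 2 (tail of 2 descent steps not counted)

2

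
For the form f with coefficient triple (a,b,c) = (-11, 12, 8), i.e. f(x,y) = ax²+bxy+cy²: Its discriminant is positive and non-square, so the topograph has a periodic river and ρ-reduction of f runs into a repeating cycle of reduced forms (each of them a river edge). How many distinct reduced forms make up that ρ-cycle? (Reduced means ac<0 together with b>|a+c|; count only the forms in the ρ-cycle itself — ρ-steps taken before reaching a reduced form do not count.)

D = 496, ⌊√D⌋ = 22
river: ρ → (8,20,-3)
river: ρ → (-3,22,1)
river: ρ → (1,22,-3)
river: ρ → (-3,20,8)
river: ρ → (8,12,-11)
river: ρ → (-11,10,9)
river: ρ → (9,8,-12)
river: ρ → (-12,16,5)
river: ρ → (5,14,-15)
river: ρ → (-15,16,4)
river: ρ → (4,16,-15)
river: ρ → (-15,14,5)
river: ρ → (5,16,-12)
river: ρ → (-12,8,9)
river: ρ → (9,10,-11)
river: ρ → (-11,12,8)
ρ-cycle length = 16 (tail of 0 descent steps not counted)

16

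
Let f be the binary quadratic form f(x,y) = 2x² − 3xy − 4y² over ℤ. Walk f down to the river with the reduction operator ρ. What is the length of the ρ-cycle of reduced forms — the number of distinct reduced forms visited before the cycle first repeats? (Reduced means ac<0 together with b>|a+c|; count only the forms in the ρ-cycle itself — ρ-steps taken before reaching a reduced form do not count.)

D = 41, ⌊√D⌋ = 6
descent: ρ → (-4,3,2)  [lands on river]
river: ρ → (2,5,-2)
river: ρ → (-2,3,4)
river: ρ → (4,5,-1)
river: ρ → (-1,5,4)
river: ρ → (4,3,-2)
river: ρ → (-2,5,2)
river: ρ → (2,3,-4)
river: ρ → (-4,5,1)
river: ρ → (1,5,-4)
ρ-cycle length = 10 (tail of 1 descent step not counted)

10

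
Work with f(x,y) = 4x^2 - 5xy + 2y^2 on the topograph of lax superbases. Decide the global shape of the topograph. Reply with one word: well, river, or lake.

D = b²−4ac = (-5)² − 4·4·2 = -7
D < 0 ⇒ definite ⇒ every region one sign ⇒ single well

well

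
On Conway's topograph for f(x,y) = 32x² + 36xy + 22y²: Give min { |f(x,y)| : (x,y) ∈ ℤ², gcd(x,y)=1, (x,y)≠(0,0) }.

translate: b→-28 (≡36 mod 64), so (32,36,22)→(32,-28,18)
flip: (32,-28,18)→(18,28,32)
translate: b→-8 (≡28 mod 36), so (18,28,32)→(18,-8,22)
reduced (well bottom): (18,-8,22) with a≤c, −a<b≤a
well minimum = a = 18

18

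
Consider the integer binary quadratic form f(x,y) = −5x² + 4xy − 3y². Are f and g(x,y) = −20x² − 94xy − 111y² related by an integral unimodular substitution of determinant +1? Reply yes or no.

D₁ = -44, D₂ = -44
f is negative-definite; reduce −f:
−f: flip: (5,-4,3)→(3,4,5)
−f: translate: b→-2 (≡4 mod 6), so (3,4,5)→(3,-2,4)
−f: reduced (well bottom): (3,-2,4) with a≤c, −a<b≤a
flip sign back: reduced form of f is (-3,2,-4)
g is negative-definite; reduce −g:
−g: translate: b→14 (≡94 mod 40), so (20,94,111)→(20,14,3)
−g: flip: (20,14,3)→(3,-14,20)
−g: translate: b→-2 (≡-14 mod 6), so (3,-14,20)→(3,-2,4)
−g: reduced (well bottom): (3,-2,4) with a≤c, −a<b≤a
flip sign back: reduced form of g is (-3,2,-4)
reduced forms (-3, 2, -4) vs (-3, 2, -4) ⇒ equivalent

yes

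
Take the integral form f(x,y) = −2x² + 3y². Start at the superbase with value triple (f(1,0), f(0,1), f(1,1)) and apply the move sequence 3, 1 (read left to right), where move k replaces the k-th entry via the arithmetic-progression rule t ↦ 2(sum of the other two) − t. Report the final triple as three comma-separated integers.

start (-2,3,1) = (f(1,0),f(0,1),f(1,1))
replace slot 3: 2·((-2)+3) − 1 = 1 → (-2,3,1)
replace slot 1: 2·(3+1) − (-2) = 10 → (10,3,1)

10,3,1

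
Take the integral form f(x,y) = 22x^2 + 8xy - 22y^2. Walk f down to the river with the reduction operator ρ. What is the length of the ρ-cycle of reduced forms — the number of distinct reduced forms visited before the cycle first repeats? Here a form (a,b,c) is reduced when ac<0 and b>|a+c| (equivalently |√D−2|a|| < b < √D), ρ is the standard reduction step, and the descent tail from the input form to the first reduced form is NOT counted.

D = 2000, ⌊√D⌋ = 44
river: ρ → (-22,36,8)
river: ρ → (8,44,-2)
river: ρ → (-2,44,8)
river: ρ → (8,36,-22)
river: ρ → (-22,8,22)
river: ρ → (22,36,-8)
river: ρ → (-8,44,2)
river: ρ → (2,44,-8)
river: ρ → (-8,36,22)
river: ρ → (22,8,-22)
ρ-cycle length = 10 (tail of 0 descent steps not counted)

10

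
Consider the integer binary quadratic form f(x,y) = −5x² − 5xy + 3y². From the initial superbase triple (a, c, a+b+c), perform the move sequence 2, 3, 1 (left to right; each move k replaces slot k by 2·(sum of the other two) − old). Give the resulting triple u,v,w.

start (-5,3,-7) = (f(1,0),f(0,1),f(1,1))
replace slot 2: 2·((-5)+(-7)) − 3 = -27 → (-5,-27,-7)
replace slot 3: 2·((-5)+(-27)) − (-7) = -57 → (-5,-27,-57)
replace slot 1: 2·((-27)+(-57)) − (-5) = -163 → (-163,-27,-57)

-163,-27,-57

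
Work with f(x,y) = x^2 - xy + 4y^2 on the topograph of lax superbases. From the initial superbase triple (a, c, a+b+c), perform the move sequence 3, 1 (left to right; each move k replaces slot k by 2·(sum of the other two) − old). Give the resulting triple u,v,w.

start (1,4,4) = (f(1,0),f(0,1),f(1,1))
replace slot 3: 2·(1+4) − 4 = 6 → (1,4,6)
replace slot 1: 2·(4+6) − 1 = 19 → (19,4,6)

19,4,6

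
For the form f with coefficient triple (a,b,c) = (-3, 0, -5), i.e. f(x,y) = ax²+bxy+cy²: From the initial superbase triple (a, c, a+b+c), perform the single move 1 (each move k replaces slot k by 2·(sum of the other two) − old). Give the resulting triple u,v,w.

start (-3,-5,-8) = (f(1,0),f(0,1),f(1,1))
replace slot 1: 2·((-5)+(-8)) − (-3) = -23 → (-23,-5,-8)

-23,-5,-8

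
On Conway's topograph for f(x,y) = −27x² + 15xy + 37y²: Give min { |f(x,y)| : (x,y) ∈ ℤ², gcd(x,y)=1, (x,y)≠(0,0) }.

river: ρ → (37,59,-5)
river: ρ → (-5,61,25)
river: ρ → (25,39,-27)
river: ρ → (-27,15,37)
closes: descent 0, river 4
min |a| on river = 5

5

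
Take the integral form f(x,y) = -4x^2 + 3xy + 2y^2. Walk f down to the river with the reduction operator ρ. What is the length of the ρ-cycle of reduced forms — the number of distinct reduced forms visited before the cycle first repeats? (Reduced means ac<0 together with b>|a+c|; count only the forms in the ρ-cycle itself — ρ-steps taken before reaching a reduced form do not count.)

D = 41, ⌊√D⌋ = 6
river: ρ → (2,5,-2)
river: ρ → (-2,3,4)
river: ρ → (4,5,-1)
river: ρ → (-1,5,4)
river: ρ → (4,3,-2)
river: ρ → (-2,5,2)
river: ρ → (2,3,-4)
river: ρ → (-4,5,1)
river: ρ → (1,5,-4)
river: ρ → (-4,3,2)
ρ-cycle length = 10 (tail of 0 descent steps not counted)

10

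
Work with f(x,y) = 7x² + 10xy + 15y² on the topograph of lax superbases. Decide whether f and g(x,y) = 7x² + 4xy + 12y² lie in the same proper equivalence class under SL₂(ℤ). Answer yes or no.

D₁ = -320, D₂ = -320
f: translate: b→-4 (≡10 mod 14), so (7,10,15)→(7,-4,12)
f: reduced (well bottom): (7,-4,12) with a≤c, −a<b≤a
g: reduced (well bottom): (7,4,12) with a≤c, −a<b≤a
reduced forms (7, -4, 12) vs (7, 4, 12) ⇒ inequivalent

no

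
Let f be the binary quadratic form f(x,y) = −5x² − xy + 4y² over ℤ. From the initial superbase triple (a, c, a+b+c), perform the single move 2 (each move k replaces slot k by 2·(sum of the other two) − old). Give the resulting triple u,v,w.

start (-5,4,-2) = (f(1,0),f(0,1),f(1,1))
replace slot 2: 2·((-5)+(-2)) − 4 = -18 → (-5,-18,-2)

-5,-18,-2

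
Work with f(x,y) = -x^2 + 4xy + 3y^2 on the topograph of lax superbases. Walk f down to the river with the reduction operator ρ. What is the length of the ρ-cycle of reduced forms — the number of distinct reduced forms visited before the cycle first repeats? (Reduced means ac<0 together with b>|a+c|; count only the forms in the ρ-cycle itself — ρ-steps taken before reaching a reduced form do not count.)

D = 28, ⌊√D⌋ = 5
river: ρ → (3,2,-2)
river: ρ → (-2,2,3)
river: ρ → (3,4,-1)
river: ρ → (-1,4,3)
ρ-cycle length = 4 (tail of 0 descent steps not counted)

4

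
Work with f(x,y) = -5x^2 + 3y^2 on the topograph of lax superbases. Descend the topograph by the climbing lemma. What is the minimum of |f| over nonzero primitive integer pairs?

descent: ρ → (3,6,-2)  [lands on river]
river: ρ → (-2,6,3)
closes: descent 1, river 2
min |a| on river = 2

2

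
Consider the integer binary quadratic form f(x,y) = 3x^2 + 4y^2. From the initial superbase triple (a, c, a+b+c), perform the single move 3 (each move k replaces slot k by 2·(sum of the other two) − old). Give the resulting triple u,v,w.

start (3,4,7) = (f(1,0),f(0,1),f(1,1))
replace slot 3: 2·(3+4) − 7 = 7 → (3,4,7)

3,4,7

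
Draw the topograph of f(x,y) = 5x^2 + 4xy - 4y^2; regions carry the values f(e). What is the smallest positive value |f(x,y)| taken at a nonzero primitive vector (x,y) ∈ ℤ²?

river: ρ → (-4,4,5)
river: ρ → (5,6,-3)
river: ρ → (-3,6,5)
river: ρ → (5,4,-4)
closes: descent 0, river 4
min |a| on river = 3

3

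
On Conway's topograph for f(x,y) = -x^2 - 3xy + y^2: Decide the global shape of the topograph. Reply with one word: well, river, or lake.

D = b²−4ac = (-3)² − 4·(-1)·1 = 13
D > 0 non-square ⇒ indefinite ⇒ periodic river

river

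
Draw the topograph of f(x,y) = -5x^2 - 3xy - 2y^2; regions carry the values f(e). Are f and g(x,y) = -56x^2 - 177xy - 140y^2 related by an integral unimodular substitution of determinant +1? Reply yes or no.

D₁ = -31, D₂ = -31
f is negative-definite; reduce −f:
−f: flip: (5,3,2)→(2,-3,5)
−f: translate: b→1 (≡-3 mod 4), so (2,-3,5)→(2,1,4)
−f: reduced (well bottom): (2,1,4) with a≤c, −a<b≤a
flip sign back: reduced form of f is (-2,-1,-4)
g is negative-definite; reduce −g:
−g: translate: b→-47 (≡177 mod 112), so (56,177,140)→(56,-47,10)
−g: flip: (56,-47,10)→(10,47,56)
−g: translate: b→7 (≡47 mod 20), so (10,47,56)→(10,7,2)
−g: flip: (10,7,2)→(2,-7,10)
−g: translate: b→1 (≡-7 mod 4), so (2,-7,10)→(2,1,4)
−g: reduced (well bottom): (2,1,4) with a≤c, −a<b≤a
flip sign back: reduced form of g is (-2,-1,-4)
reduced forms (-2, -1, -4) vs (-2, -1, -4) ⇒ equivalent

yes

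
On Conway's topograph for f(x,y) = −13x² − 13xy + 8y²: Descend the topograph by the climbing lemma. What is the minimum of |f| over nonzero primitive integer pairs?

descent: ρ → (8,13,-13)  [lands on river]
river: ρ → (-13,13,8)
river: ρ → (8,19,-7)
river: ρ → (-7,23,2)
river: ρ → (2,21,-18)
river: ρ → (-18,15,5)
river: ρ → (5,15,-18)
river: ρ → (-18,21,2)
river: ρ → (2,23,-7)
river: ρ → (-7,19,8)
closes: descent 1, river 10
min |a| on river = 2

2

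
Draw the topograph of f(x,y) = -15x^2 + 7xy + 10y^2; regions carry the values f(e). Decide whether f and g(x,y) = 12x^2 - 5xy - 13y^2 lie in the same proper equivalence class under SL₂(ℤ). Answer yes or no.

D₁ = 649, D₂ = 649
river cycle of f (length 34): (10, 13, -12), (-12, 11, 11), (11, 11, -12), (-12, 13, 10), (10, 7, -15), (-15, 23, 2), (2, 25, -3), (-3, 23, 10), (10, 17, -9), (-9, 19, 8), … (24 more)
river cycle of g (length 34): (-13, 5, 12), (12, 19, -6), (-6, 17, 15), (15, 13, -8), (-8, 19, 9), (9, 17, -10), (-10, 23, 3), (3, 25, -2), (-2, 23, 15), (15, 7, -10), … (24 more)
cycles differ ⇒ inequivalent

no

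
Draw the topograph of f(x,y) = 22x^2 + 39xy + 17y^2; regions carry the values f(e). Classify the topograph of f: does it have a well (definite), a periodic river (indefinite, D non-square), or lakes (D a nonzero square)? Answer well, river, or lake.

D = b²−4ac = 39² − 4·22·17 = 25
D = 5² is a perfect square ⇒ form factors over ℤ ⇒ lakes

lake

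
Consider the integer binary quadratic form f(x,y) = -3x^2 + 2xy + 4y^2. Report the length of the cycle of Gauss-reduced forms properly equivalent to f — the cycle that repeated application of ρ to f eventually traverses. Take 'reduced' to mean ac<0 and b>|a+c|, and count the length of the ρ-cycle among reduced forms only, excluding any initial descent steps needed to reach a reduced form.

D = 52, ⌊√D⌋ = 7
river: ρ → (4,6,-1)
river: ρ → (-1,6,4)
river: ρ → (4,2,-3)
river: ρ → (-3,4,3)
river: ρ → (3,2,-4)
river: ρ → (-4,6,1)
river: ρ → (1,6,-4)
river: ρ → (-4,2,3)
river: ρ → (3,4,-3)
river: ρ → (-3,2,4)
ρ-cycle length = 10 (tail of 0 descent steps not counted)

10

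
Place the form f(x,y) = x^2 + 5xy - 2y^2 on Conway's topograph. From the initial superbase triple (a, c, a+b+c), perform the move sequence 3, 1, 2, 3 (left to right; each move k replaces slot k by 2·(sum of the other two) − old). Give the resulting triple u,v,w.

start (1,-2,4) = (f(1,0),f(0,1),f(1,1))
replace slot 3: 2·(1+(-2)) − 4 = -6 → (1,-2,-6)
replace slot 1: 2·((-2)+(-6)) − 1 = -17 → (-17,-2,-6)
replace slot 2: 2·((-17)+(-6)) − (-2) = -44 → (-17,-44,-6)
replace slot 3: 2·((-17)+(-44)) − (-6) = -116 → (-17,-44,-116)

-17,-44,-116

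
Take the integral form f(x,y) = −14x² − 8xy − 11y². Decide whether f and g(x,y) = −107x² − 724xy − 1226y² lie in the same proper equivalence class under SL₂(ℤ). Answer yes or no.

D₁ = -552, D₂ = -552
f is negative-definite; reduce −f:
−f: flip: (14,8,11)→(11,-8,14)
−f: reduced (well bottom): (11,-8,14) with a≤c, −a<b≤a
flip sign back: reduced form of f is (-11,8,-14)
g is negative-definite; reduce −g:
−g: translate: b→82 (≡724 mod 214), so (107,724,1226)→(107,82,17)
−g: flip: (107,82,17)→(17,-82,107)
−g: translate: b→-14 (≡-82 mod 34), so (17,-82,107)→(17,-14,11)
−g: flip: (17,-14,11)→(11,14,17)
−g: translate: b→-8 (≡14 mod 22), so (11,14,17)→(11,-8,14)
−g: reduced (well bottom): (11,-8,14) with a≤c, −a<b≤a
flip sign back: reduced form of g is (-11,8,-14)
reduced forms (-11, 8, -14) vs (-11, 8, -14) ⇒ equivalent

yes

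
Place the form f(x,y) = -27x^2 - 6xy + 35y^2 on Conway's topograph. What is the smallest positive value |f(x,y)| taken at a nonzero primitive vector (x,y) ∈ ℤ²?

descent: ρ → (35,6,-27)
descent: ρ → (-27,48,14)  [lands on river]
river: ρ → (14,36,-45)
river: ρ → (-45,54,5)
river: ρ → (5,56,-34)
river: ρ → (-34,12,27)
river: ρ → (27,42,-19)
river: ρ → (-19,34,35)
river: ρ → (35,36,-18)
river: ρ → (-18,36,35)
river: ρ → (35,34,-19)
river: ρ → (-19,42,27)
river: ρ → (27,12,-34)
river: ρ → (-34,56,5)
river: ρ → (5,54,-45)
river: ρ → (-45,36,14)
river: ρ → (14,48,-27)
river: ρ → (-27,60,2)
river: ρ → (2,60,-27)
closes: descent 2, river 18
min |a| on river = 2

2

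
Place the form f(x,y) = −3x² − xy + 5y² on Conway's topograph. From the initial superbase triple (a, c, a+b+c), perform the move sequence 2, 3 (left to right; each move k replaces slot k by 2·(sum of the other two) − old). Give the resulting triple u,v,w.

start (-3,5,1) = (f(1,0),f(0,1),f(1,1))
replace slot 2: 2·((-3)+1) − 5 = -9 → (-3,-9,1)
replace slot 3: 2·((-3)+(-9)) − 1 = -25 → (-3,-9,-25)

-3,-9,-25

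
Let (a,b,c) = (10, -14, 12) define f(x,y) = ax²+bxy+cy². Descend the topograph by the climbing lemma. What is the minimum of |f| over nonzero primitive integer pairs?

translate: b→6 (≡-14 mod 20), so (10,-14,12)→(10,6,8)
flip: (10,6,8)→(8,-6,10)
reduced (well bottom): (8,-6,10) with a≤c, −a<b≤a
well minimum = a = 8

8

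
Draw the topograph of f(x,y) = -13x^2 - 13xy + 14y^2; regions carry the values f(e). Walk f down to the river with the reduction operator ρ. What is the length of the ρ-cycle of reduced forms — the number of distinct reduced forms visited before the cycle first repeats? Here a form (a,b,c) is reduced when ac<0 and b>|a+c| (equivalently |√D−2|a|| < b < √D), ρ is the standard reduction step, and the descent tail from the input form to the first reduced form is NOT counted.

D = 897, ⌊√D⌋ = 29
descent: ρ → (14,13,-13)  [lands on river]
river: ρ → (-13,13,14)
river: ρ → (14,15,-12)
river: ρ → (-12,9,17)
river: ρ → (17,25,-4)
river: ρ → (-4,23,23)
river: ρ → (23,23,-4)
river: ρ → (-4,25,17)
river: ρ → (17,9,-12)
river: ρ → (-12,15,14)
ρ-cycle length = 10 (tail of 1 descent step not counted)

10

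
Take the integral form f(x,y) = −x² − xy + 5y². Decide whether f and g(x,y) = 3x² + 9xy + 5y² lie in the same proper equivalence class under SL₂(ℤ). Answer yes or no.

D₁ = 21, D₂ = 21
river cycle of f (length 2): (-1, 3, 3), (3, 3, -1)
river cycle of g (length 2): (-1, 3, 3), (3, 3, -1)
cycles coincide ⇒ equivalent

yes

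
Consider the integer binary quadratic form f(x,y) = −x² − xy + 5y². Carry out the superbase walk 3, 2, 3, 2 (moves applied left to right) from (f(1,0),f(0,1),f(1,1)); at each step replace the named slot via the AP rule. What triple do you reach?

start (-1,5,3) = (f(1,0),f(0,1),f(1,1))
replace slot 3: 2·((-1)+5) − 3 = 5 → (-1,5,5)
replace slot 2: 2·((-1)+5) − 5 = 3 → (-1,3,5)
replace slot 3: 2·((-1)+3) − 5 = -1 → (-1,3,-1)
replace slot 2: 2·((-1)+(-1)) − 3 = -7 → (-1,-7,-1)

-1,-7,-1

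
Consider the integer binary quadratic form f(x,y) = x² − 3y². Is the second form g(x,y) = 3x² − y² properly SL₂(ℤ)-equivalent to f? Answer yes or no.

D₁ = 12, D₂ = 12
river cycle of f (length 2): (1, 2, -2), (-2, 2, 1)
river cycle of g (length 2): (-1, 2, 2), (2, 2, -1)
cycles differ ⇒ inequivalent

no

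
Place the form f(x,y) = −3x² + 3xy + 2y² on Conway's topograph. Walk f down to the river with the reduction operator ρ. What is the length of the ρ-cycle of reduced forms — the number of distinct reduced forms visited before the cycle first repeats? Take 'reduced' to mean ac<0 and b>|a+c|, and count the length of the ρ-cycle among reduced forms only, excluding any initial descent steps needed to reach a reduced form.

D = 33, ⌊√D⌋ = 5
river: ρ → (2,5,-1)
river: ρ → (-1,5,2)
river: ρ → (2,3,-3)
river: ρ → (-3,3,2)
ρ-cycle length = 4 (tail of 0 descent steps not counted)

4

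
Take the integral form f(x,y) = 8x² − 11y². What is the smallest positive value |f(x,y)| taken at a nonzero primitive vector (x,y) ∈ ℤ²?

descent: ρ → (-11,0,8)
descent: ρ → (8,16,-3)  [lands on river]
river: ρ → (-3,14,13)
river: ρ → (13,12,-4)
river: ρ → (-4,12,13)
river: ρ → (13,14,-3)
river: ρ → (-3,16,8)
closes: descent 2, river 6
min |a| on river = 3

3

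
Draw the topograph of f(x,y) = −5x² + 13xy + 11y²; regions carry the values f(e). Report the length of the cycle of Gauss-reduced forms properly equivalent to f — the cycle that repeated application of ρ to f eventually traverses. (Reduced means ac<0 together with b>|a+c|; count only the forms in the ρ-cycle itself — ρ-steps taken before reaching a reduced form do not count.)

D = 389, ⌊√D⌋ = 19
river: ρ → (11,9,-7)
river: ρ → (-7,19,1)
river: ρ → (1,19,-7)
river: ρ → (-7,9,11)
river: ρ → (11,13,-5)
river: ρ → (-5,17,5)
river: ρ → (5,13,-11)
river: ρ → (-11,9,7)
river: ρ → (7,19,-1)
river: ρ → (-1,19,7)
river: ρ → (7,9,-11)
river: ρ → (-11,13,5)
river: ρ → (5,17,-5)
river: ρ → (-5,13,11)
ρ-cycle length = 14 (tail of 0 descent steps not counted)

14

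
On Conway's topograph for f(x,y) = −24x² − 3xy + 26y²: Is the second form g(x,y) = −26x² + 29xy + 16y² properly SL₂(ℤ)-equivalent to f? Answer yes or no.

D₁ = 2505, D₂ = 2505
river cycle of f (length 6): (26, 3, -24), (-24, 45, 5), (5, 45, -24), (-24, 3, 26), (26, 49, -1), (-1, 49, 26)
river cycle of g (length 8): (16, 35, -20), (-20, 45, 6), (6, 39, -41), (-41, 43, 4), (4, 45, -30), (-30, 15, 19), (19, 23, -26), (-26, 29, 16)
cycles differ ⇒ inequivalent

no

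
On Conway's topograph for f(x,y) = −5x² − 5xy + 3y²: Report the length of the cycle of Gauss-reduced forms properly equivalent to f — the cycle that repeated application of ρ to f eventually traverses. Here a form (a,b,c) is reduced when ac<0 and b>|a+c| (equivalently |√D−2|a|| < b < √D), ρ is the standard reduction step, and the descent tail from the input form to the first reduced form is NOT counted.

D = 85, ⌊√D⌋ = 9
descent: ρ → (3,5,-5)  [lands on river]
river: ρ → (-5,5,3)
river: ρ → (3,7,-3)
river: ρ → (-3,5,5)
river: ρ → (5,5,-3)
river: ρ → (-3,7,3)
ρ-cycle length = 6 (tail of 1 descent step not counted)

6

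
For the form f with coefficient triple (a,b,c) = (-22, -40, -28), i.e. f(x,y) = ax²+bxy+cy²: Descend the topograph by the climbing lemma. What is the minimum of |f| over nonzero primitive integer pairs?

translate: b→-4 (≡40 mod 44), so (22,40,28)→(22,-4,10)
flip: (22,-4,10)→(10,4,22)
reduced (well bottom): (10,4,22) with a≤c, −a<b≤a
well minimum |f| = |-10| = 10 (negative-definite)

10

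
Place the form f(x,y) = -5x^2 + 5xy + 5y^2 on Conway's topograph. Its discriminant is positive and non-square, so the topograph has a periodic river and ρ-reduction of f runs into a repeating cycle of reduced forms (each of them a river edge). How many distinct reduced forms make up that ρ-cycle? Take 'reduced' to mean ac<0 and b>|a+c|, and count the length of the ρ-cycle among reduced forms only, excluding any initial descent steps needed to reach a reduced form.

D = 125, ⌊√D⌋ = 11
river: ρ → (5,5,-5)
river: ρ → (-5,5,5)
ρ-cycle length = 2 (tail of 0 descent steps not counted)

2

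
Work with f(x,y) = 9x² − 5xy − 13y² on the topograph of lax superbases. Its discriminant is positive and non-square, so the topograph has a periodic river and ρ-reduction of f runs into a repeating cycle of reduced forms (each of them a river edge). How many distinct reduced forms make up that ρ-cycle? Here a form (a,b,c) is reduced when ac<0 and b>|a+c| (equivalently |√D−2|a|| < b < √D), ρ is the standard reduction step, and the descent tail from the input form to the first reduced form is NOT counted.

D = 493, ⌊√D⌋ = 22
descent: ρ → (-13,5,9)  [lands on river]
river: ρ → (9,13,-9)
river: ρ → (-9,5,13)
river: ρ → (13,21,-1)
river: ρ → (-1,21,13)
river: ρ → (13,5,-9)
river: ρ → (-9,13,9)
river: ρ → (9,5,-13)
river: ρ → (-13,21,1)
river: ρ → (1,21,-13)
ρ-cycle length = 10 (tail of 1 descent step not counted)

10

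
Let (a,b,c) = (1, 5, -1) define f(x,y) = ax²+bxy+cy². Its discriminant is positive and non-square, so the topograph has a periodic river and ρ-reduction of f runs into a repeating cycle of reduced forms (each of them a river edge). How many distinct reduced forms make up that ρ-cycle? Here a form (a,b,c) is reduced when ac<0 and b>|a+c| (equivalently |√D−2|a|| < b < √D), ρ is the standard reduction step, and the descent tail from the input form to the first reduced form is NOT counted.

D = 29, ⌊√D⌋ = 5
river: ρ → (-1,5,1)
river: ρ → (1,5,-1)
ρ-cycle length = 2 (tail of 0 descent steps not counted)

2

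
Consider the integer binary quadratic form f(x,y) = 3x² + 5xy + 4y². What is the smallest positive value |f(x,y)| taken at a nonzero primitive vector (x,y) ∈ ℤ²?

translate: b→-1 (≡5 mod 6), so (3,5,4)→(3,-1,2)
flip: (3,-1,2)→(2,1,3)
reduced (well bottom): (2,1,3) with a≤c, −a<b≤a
well minimum = a = 2

2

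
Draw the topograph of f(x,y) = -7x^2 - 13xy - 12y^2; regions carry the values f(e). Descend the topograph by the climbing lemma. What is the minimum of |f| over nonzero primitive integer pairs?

translate: b→-1 (≡13 mod 14), so (7,13,12)→(7,-1,6)
flip: (7,-1,6)→(6,1,7)
reduced (well bottom): (6,1,7) with a≤c, −a<b≤a
well minimum |f| = |-6| = 6 (negative-definite)

6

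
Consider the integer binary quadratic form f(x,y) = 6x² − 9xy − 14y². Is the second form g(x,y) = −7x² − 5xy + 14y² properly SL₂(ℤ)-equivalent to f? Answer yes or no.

D₁ = 417, D₂ = 417
river cycle of f (length 18): (-14, 9, 6), (6, 15, -8), (-8, 17, 4), (4, 15, -12), (-12, 9, 7), (7, 19, -2), (-2, 17, 16), (16, 15, -3), (-3, 15, 16), (16, 17, -2), … (8 more)
river cycle of g (length 18): (-7, 9, 12), (12, 15, -4), (-4, 17, 8), (8, 15, -6), (-6, 9, 14), (14, 19, -1), (-1, 19, 14), (14, 9, -6), (-6, 15, 8), (8, 17, -4), … (8 more)
cycles differ ⇒ inequivalent

no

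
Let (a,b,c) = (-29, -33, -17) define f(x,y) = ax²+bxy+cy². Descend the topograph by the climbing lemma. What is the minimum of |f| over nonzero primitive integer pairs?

translate: b→-25 (≡33 mod 58), so (29,33,17)→(29,-25,13)
flip: (29,-25,13)→(13,25,29)
translate: b→-1 (≡25 mod 26), so (13,25,29)→(13,-1,17)
reduced (well bottom): (13,-1,17) with a≤c, −a<b≤a
well minimum |f| = |-13| = 13 (negative-definite)

13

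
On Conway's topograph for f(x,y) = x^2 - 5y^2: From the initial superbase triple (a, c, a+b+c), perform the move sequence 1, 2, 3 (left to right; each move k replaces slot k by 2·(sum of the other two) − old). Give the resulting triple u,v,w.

start (1,-5,-4) = (f(1,0),f(0,1),f(1,1))
replace slot 1: 2·((-5)+(-4)) − 1 = -19 → (-19,-5,-4)
replace slot 2: 2·((-19)+(-4)) − (-5) = -41 → (-19,-41,-4)
replace slot 3: 2·((-19)+(-41)) − (-4) = -116 → (-19,-41,-116)

-19,-41,-116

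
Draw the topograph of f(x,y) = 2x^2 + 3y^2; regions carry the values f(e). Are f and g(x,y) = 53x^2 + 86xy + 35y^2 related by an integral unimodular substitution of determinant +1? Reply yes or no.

D₁ = -24, D₂ = -24
f: reduced (well bottom): (2,0,3) with a≤c, −a<b≤a
g: translate: b→-20 (≡86 mod 106), so (53,86,35)→(53,-20,2)
g: flip: (53,-20,2)→(2,20,53)
g: translate: b→0 (≡20 mod 4), so (2,20,53)→(2,0,3)
g: reduced (well bottom): (2,0,3) with a≤c, −a<b≤a
reduced forms (2, 0, 3) vs (2, 0, 3) ⇒ equivalent

yes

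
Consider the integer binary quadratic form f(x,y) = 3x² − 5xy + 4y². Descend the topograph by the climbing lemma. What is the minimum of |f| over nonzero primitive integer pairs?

translate: b→1 (≡-5 mod 6), so (3,-5,4)→(3,1,2)
flip: (3,1,2)→(2,-1,3)
reduced (well bottom): (2,-1,3) with a≤c, −a<b≤a
well minimum = a = 2

2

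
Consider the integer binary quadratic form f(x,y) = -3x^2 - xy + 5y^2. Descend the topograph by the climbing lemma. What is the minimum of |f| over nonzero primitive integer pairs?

descent: ρ → (5,1,-3)
descent: ρ → (-3,5,3)  [lands on river]
river: ρ → (3,7,-1)
river: ρ → (-1,7,3)
river: ρ → (3,5,-3)
river: ρ → (-3,7,1)
river: ρ → (1,7,-3)
closes: descent 2, river 6
min |a| on river = 1

1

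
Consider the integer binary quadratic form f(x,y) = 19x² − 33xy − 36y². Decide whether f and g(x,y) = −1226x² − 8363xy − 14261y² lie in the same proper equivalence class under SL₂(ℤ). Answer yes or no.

D₁ = 3825, D₂ = 3825
river cycle of f (length 24): (-36, 33, 19), (19, 43, -26), (-26, 61, 1), (1, 61, -26), (-26, 43, 19), (19, 33, -36), (-36, 39, 16), (16, 57, -9), (-9, 51, 34), (34, 17, -26), … (14 more)
river cycle of g (length 24): (-36, 33, 19), (19, 43, -26), (-26, 61, 1), (1, 61, -26), (-26, 43, 19), (19, 33, -36), (-36, 39, 16), (16, 57, -9), (-9, 51, 34), (34, 17, -26), … (14 more)
cycles coincide ⇒ equivalent

yes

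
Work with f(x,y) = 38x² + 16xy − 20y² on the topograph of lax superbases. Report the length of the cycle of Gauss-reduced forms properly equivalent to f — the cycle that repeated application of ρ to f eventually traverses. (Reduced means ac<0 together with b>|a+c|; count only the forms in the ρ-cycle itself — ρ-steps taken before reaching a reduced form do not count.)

D = 3296, ⌊√D⌋ = 57
descent: ρ → (-20,24,34)  [lands on river]
river: ρ → (34,44,-10)
river: ρ → (-10,56,4)
river: ρ → (4,56,-10)
river: ρ → (-10,44,34)
river: ρ → (34,24,-20)
river: ρ → (-20,56,2)
river: ρ → (2,56,-20)
ρ-cycle length = 8 (tail of 1 descent step not counted)

8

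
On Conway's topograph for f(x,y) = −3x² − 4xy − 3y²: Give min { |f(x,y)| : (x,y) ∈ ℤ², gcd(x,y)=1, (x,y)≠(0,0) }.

translate: b→-2 (≡4 mod 6), so (3,4,3)→(3,-2,2)
flip: (3,-2,2)→(2,2,3)
reduced (well bottom): (2,2,3) with a≤c, −a<b≤a
well minimum |f| = |-2| = 2 (negative-definite)

2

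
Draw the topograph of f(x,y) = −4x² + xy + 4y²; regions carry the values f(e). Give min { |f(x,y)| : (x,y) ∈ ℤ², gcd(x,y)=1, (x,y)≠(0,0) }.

river: ρ → (4,7,-1)
river: ρ → (-1,7,4)
river: ρ → (4,1,-4)
river: ρ → (-4,7,1)
river: ρ → (1,7,-4)
river: ρ → (-4,1,4)
closes: descent 0, river 6
min |a| on river = 1

1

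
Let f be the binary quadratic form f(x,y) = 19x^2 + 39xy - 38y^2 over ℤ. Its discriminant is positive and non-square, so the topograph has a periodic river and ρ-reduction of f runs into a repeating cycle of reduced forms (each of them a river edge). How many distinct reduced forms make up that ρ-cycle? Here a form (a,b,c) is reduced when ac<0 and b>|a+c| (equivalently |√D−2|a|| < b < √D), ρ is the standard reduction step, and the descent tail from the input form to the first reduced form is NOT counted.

D = 4409, ⌊√D⌋ = 66
river: ρ → (-38,37,20)
river: ρ → (20,43,-32)
river: ρ → (-32,21,31)
river: ρ → (31,41,-22)
river: ρ → (-22,47,25)
river: ρ → (25,53,-16)
river: ρ → (-16,43,40)
river: ρ → (40,37,-19)
river: ρ → (-19,39,38)
river: ρ → (38,37,-20)
river: ρ → (-20,43,32)
river: ρ → (32,21,-31)
river: ρ → (-31,41,22)
river: ρ → (22,47,-25)
river: ρ → (-25,53,16)
river: ρ → (16,43,-40)
river: ρ → (-40,37,19)
river: ρ → (19,39,-38)
ρ-cycle length = 18 (tail of 0 descent steps not counted)

18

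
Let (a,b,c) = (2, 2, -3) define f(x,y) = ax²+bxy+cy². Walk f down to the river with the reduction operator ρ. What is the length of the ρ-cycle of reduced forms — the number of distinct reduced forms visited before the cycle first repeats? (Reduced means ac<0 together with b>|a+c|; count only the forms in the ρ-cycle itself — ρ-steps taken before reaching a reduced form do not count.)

D = 28, ⌊√D⌋ = 5
river: ρ → (-3,4,1)
river: ρ → (1,4,-3)
river: ρ → (-3,2,2)
river: ρ → (2,2,-3)
ρ-cycle length = 4 (tail of 0 descent steps not counted)

4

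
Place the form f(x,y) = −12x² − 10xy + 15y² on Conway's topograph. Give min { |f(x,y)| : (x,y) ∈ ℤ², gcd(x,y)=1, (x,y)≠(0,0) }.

descent: ρ → (15,10,-12)  [lands on river]
river: ρ → (-12,14,13)
river: ρ → (13,12,-13)
river: ρ → (-13,14,12)
river: ρ → (12,10,-15)
river: ρ → (-15,20,7)
river: ρ → (7,22,-12)
river: ρ → (-12,26,3)
river: ρ → (3,28,-3)
river: ρ → (-3,26,12)
river: ρ → (12,22,-7)
river: ρ → (-7,20,15)
closes: descent 1, river 12
min |a| on river = 3

3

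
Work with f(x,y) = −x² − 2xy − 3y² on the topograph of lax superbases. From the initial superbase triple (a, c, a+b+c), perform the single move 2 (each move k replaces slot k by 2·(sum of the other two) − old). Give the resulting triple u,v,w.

start (-1,-3,-6) = (f(1,0),f(0,1),f(1,1))
replace slot 2: 2·((-1)+(-6)) − (-3) = -11 → (-1,-11,-6)

-1,-11,-6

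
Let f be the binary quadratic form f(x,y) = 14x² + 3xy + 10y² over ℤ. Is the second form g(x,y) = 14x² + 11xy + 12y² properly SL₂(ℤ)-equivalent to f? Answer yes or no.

D₁ = -551, D₂ = -551
f: flip: (14,3,10)→(10,-3,14)
f: reduced (well bottom): (10,-3,14) with a≤c, −a<b≤a
g: flip: (14,11,12)→(12,-11,14)
g: reduced (well bottom): (12,-11,14) with a≤c, −a<b≤a
reduced forms (10, -3, 14) vs (12, -11, 14) ⇒ inequivalent

no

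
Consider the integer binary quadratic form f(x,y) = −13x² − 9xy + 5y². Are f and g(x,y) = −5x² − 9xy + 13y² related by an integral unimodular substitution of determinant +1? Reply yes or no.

D₁ = 341, D₂ = 341
river cycle of f (length 6): (5, 9, -13), (-13, 17, 1), (1, 17, -13), (-13, 9, 5), (5, 11, -11), (-11, 11, 5)
river cycle of g (length 6): (13, 9, -5), (-5, 11, 11), (11, 11, -5), (-5, 9, 13), (13, 17, -1), (-1, 17, 13)
cycles differ ⇒ inequivalent

no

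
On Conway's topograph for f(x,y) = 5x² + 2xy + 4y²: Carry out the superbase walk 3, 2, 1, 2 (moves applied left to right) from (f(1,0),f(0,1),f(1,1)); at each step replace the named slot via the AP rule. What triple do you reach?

start (5,4,11) = (f(1,0),f(0,1),f(1,1))
replace slot 3: 2·(5+4) − 11 = 7 → (5,4,7)
replace slot 2: 2·(5+7) − 4 = 20 → (5,20,7)
replace slot 1: 2·(20+7) − 5 = 49 → (49,20,7)
replace slot 2: 2·(49+7) − 20 = 92 → (49,92,7)

49,92,7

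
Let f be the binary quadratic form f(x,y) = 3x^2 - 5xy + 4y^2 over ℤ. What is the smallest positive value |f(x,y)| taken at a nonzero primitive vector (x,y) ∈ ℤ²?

translate: b→1 (≡-5 mod 6), so (3,-5,4)→(3,1,2)
flip: (3,1,2)→(2,-1,3)
reduced (well bottom): (2,-1,3) with a≤c, −a<b≤a
well minimum = a = 2

2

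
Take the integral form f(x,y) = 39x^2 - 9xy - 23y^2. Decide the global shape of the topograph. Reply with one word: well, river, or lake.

D = b²−4ac = (-9)² − 4·39·(-23) = 3669
D > 0 non-square ⇒ indefinite ⇒ periodic river

river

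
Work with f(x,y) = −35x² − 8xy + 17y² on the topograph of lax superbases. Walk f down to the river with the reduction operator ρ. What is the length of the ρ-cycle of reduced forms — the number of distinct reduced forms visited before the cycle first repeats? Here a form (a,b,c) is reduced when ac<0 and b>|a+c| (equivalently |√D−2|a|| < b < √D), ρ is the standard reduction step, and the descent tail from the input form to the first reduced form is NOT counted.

D = 2444, ⌊√D⌋ = 49
descent: ρ → (17,42,-10)  [lands on river]
river: ρ → (-10,38,25)
river: ρ → (25,12,-23)
river: ρ → (-23,34,14)
river: ρ → (14,22,-35)
river: ρ → (-35,48,1)
river: ρ → (1,48,-35)
river: ρ → (-35,22,14)
river: ρ → (14,34,-23)
river: ρ → (-23,12,25)
river: ρ → (25,38,-10)
river: ρ → (-10,42,17)
river: ρ → (17,26,-26)
river: ρ → (-26,26,17)
ρ-cycle length = 14 (tail of 1 descent step not counted)

14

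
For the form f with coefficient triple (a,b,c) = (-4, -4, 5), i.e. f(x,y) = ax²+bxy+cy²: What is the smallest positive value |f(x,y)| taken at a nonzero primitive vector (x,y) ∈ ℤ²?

descent: ρ → (5,4,-4)  [lands on river]
river: ρ → (-4,4,5)
river: ρ → (5,6,-3)
river: ρ → (-3,6,5)
closes: descent 1, river 4
min |a| on river = 3

3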